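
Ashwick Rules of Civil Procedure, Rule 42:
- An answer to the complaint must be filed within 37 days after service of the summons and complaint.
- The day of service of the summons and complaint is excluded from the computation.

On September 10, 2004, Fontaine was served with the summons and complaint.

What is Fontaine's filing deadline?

37 days after September 10, 2004 is October 17, 2004.

October 17, 2004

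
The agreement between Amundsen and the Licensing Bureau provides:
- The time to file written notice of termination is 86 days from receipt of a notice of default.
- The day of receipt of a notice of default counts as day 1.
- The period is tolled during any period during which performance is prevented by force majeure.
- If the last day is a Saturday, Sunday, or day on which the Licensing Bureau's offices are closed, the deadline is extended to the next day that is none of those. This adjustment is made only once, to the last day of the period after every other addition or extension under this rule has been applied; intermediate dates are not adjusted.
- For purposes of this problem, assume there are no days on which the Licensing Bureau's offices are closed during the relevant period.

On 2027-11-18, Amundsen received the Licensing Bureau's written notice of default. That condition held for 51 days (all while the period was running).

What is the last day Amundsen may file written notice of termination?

Counting 2027-11-18 as day 1, day 86 is February 11, 2028.
Tolling adds 51 days: February 11, 2028 + 51 days = April 2, 2028.
April 2, 2028 is Sunday. The next qualifying day is April 3, 2028.

April 3, 2028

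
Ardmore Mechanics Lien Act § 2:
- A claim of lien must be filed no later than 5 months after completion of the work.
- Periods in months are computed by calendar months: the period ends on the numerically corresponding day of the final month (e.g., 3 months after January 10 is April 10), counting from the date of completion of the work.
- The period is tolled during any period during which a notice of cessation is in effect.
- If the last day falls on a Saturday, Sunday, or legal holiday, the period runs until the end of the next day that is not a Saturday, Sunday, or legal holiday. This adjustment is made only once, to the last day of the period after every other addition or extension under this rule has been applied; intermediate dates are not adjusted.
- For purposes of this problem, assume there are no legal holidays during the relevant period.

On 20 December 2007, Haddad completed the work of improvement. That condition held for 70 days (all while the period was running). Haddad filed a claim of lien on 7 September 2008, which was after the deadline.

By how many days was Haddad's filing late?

5 months after 20 December 2007 is May 20, 2008.
Tolling adds 70 days: May 20, 2008 + 70 days = July 29, 2008.
July 29, 2008 is a Tuesday and not a legal holiday, so no extension applies.
The deadline is July 29, 2008; from July 29, 2008 to September 7, 2008 is 40 days.

40 days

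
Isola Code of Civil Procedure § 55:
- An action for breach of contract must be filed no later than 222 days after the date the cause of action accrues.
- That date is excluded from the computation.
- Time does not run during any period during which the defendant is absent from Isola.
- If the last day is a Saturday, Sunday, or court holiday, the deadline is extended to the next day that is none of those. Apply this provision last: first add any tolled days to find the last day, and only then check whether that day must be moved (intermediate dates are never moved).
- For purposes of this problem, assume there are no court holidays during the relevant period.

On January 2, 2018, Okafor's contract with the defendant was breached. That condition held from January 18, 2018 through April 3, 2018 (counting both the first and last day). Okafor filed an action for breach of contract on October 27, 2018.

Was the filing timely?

222 days after January 2, 2018 is August 12, 2018.
From January 18, 2018 through April 3, 2018 inclusive is 76 days; tolling adds 76 days: August 12, 2018 + 76 days = October 27, 2018.
October 27, 2018 is Saturday; October 28, 2018 is Sunday. The next qualifying day is October 29, 2018.
The deadline is October 29, 2018; the filing on October 27, 2018 is on or before that date.

Yes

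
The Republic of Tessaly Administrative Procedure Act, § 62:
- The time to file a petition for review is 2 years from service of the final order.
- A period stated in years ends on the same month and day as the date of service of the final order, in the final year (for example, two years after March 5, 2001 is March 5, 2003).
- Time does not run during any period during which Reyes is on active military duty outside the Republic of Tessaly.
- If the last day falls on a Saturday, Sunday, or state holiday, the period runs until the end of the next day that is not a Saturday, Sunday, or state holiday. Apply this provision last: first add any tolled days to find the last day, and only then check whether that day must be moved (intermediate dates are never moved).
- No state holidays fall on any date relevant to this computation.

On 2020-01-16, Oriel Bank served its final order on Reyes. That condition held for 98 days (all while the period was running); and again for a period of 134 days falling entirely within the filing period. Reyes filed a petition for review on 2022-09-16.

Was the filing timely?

No

2 years after 2020-01-16 is January 16, 2022.
Tolling adds 98 days: January 16, 2022 + 98 days = April 24, 2022.
Tolling adds 134 days: April 24, 2022 + 134 days = September 5, 2022.
September 5, 2022 is a Monday and not a state holiday, so no extension applies.
The deadline is September 5, 2022; the filing on September 16, 2022 is after that date.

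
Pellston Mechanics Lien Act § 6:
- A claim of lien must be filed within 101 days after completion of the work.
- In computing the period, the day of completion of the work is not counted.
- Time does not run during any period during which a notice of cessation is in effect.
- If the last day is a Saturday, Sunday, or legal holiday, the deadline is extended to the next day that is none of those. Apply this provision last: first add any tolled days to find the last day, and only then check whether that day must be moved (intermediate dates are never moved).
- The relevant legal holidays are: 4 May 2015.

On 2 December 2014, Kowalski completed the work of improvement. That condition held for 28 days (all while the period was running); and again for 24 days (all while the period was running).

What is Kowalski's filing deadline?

101 days after 2 December 2014 is March 13, 2015.
Tolling adds 28 days: March 13, 2015 + 28 days = April 10, 2015.
Tolling adds 24 days: April 10, 2015 + 24 days = May 4, 2015.
May 4, 2015 is a listed holiday. The next qualifying day is May 5, 2015.

May 5, 2015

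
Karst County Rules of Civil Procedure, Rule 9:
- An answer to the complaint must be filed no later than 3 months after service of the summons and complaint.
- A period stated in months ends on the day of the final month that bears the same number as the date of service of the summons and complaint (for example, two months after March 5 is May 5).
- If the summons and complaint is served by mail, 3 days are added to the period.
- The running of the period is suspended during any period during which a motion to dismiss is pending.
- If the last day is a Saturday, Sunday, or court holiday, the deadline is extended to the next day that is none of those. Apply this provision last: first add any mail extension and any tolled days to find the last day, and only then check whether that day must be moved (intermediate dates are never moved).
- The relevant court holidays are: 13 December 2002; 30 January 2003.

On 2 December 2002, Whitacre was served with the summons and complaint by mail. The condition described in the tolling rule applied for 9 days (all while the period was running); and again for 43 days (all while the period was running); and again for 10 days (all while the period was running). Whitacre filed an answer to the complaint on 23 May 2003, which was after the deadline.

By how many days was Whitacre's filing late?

17 days

3 months after 2 December 2002 is March 2, 2003.
Service was by mail, adding 3 days: March 2, 2003 + 3 days = March 5, 2003.
Tolling adds 9 days: March 5, 2003 + 9 days = March 14, 2003.
Tolling adds 43 days: March 14, 2003 + 43 days = April 26, 2003.
Tolling adds 10 days: April 26, 2003 + 10 days = May 6, 2003.
May 6, 2003 is a Tuesday and not a court holiday, so no extension applies.
The deadline is May 6, 2003; from May 6, 2003 to May 23, 2003 is 17 days.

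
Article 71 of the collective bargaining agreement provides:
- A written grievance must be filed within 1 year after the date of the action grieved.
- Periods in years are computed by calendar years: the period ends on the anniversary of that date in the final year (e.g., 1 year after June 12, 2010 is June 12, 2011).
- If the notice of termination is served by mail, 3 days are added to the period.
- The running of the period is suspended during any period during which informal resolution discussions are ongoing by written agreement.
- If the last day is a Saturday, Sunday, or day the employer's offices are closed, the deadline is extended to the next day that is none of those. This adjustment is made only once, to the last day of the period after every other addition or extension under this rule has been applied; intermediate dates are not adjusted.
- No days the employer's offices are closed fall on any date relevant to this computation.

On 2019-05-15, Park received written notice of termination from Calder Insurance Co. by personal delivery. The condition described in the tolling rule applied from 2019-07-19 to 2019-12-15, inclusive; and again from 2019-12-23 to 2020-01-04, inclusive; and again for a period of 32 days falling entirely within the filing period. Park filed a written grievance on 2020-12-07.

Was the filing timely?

1 year after 2019-05-15 is May 15, 2020.
Service was not by mail, so no mail extension applies.
From July 19, 2019 through December 15, 2019 inclusive is 150 days; tolling adds 150 days: May 15, 2020 + 150 days = October 12, 2020.
From December 23, 2019 through January 4, 2020 inclusive is 13 days; tolling adds 13 days: October 12, 2020 + 13 days = October 25, 2020.
Tolling adds 32 days: October 25, 2020 + 32 days = November 26, 2020.
November 26, 2020 is a Thursday and not a day the employer's offices are closed, so no extension applies.
The deadline is November 26, 2020; the filing on December 7, 2020 is after that date.

No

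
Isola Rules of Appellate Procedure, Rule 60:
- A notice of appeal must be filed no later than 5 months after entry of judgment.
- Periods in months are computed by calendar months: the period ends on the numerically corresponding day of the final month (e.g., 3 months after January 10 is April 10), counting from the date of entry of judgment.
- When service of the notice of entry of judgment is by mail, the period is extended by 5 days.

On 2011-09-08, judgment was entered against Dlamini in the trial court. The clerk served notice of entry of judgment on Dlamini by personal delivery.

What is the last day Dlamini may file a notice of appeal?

5 months after 2011-09-08 is February 8, 2012.
Service was not by mail, so no mail extension applies.

February 8, 2012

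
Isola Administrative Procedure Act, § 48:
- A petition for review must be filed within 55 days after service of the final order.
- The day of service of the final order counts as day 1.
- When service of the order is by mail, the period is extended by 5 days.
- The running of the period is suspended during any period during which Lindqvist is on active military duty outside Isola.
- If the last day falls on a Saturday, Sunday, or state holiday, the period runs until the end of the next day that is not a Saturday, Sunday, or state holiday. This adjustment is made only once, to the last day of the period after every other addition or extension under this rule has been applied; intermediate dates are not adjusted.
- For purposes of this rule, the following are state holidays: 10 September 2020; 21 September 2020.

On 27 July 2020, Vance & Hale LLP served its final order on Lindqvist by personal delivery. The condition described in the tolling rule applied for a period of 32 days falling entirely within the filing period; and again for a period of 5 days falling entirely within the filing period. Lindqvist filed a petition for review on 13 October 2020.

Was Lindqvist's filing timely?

Counting 27 July 2020 as day 1, day 55 is September 19, 2020.
Service was not by mail, so no mail extension applies.
Tolling adds 32 days: September 19, 2020 + 32 days = October 21, 2020.
Tolling adds 5 days: October 21, 2020 + 5 days = October 26, 2020.
October 26, 2020 is a Monday and not a state holiday, so no extension applies.
The deadline is October 26, 2020; the filing on October 13, 2020 is on or before that date.

Yes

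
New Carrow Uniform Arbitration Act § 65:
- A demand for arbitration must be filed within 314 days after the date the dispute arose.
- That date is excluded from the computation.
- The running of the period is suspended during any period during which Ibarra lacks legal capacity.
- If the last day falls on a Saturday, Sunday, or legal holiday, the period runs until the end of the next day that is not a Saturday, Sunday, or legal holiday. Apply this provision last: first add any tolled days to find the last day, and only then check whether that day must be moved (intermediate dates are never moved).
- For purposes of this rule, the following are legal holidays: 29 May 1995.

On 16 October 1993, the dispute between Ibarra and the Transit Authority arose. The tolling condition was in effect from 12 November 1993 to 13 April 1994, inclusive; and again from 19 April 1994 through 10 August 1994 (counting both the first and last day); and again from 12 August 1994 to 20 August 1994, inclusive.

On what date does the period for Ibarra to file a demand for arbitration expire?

May 30, 1995

314 days after 16 October 1993 is August 26, 1994.
From November 12, 1993 through April 13, 1994 inclusive is 153 days; tolling adds 153 days: August 26, 1994 + 153 days = January 26, 1995.
From April 19, 1994 through August 10, 1994 inclusive is 114 days; tolling adds 114 days: January 26, 1995 + 114 days = May 20, 1995.
From August 12, 1994 through August 20, 1994 inclusive is 9 days; tolling adds 9 days: May 20, 1995 + 9 days = May 29, 1995.
May 29, 1995 is a listed holiday. The next qualifying day is May 30, 1995.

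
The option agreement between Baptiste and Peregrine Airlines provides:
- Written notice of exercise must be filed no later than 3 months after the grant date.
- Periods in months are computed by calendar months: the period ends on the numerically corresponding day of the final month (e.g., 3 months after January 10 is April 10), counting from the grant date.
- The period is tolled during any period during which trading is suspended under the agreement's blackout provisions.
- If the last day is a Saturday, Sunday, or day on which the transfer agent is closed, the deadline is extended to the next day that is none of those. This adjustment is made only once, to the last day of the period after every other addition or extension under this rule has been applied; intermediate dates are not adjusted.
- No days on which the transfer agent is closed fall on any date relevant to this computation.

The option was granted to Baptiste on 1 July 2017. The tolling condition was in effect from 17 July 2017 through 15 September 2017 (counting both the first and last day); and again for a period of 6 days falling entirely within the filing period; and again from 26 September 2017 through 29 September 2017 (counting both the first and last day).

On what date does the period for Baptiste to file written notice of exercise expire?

3 months after 1 July 2017 is October 1, 2017.
From July 17, 2017 through September 15, 2017 inclusive is 61 days; tolling adds 61 days: October 1, 2017 + 61 days = December 1, 2017.
Tolling adds 6 days: December 1, 2017 + 6 days = December 7, 2017.
From September 26, 2017 through September 29, 2017 inclusive is 4 days; tolling adds 4 days: December 7, 2017 + 4 days = December 11, 2017.
December 11, 2017 is a Monday and not a day on which the transfer agent is closed, so no extension applies.

December 11, 2017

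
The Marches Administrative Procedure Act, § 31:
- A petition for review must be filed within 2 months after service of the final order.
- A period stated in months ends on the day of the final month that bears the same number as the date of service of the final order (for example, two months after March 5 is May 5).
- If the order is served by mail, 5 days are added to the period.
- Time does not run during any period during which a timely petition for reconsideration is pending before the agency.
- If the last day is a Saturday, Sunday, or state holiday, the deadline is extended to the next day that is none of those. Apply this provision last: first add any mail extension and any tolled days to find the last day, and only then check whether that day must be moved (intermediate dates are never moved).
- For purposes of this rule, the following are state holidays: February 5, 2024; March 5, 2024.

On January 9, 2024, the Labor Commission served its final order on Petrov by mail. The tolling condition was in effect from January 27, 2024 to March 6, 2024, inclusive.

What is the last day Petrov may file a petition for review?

April 23, 2024

2 months after January 9, 2024 is March 9, 2024.
Service was by mail, adding 5 days: March 9, 2024 + 5 days = March 14, 2024.
From January 27, 2024 through March 6, 2024 inclusive is 40 days; tolling adds 40 days: March 14, 2024 + 40 days = April 23, 2024.
April 23, 2024 is a Tuesday and not a state holiday, so no extension applies.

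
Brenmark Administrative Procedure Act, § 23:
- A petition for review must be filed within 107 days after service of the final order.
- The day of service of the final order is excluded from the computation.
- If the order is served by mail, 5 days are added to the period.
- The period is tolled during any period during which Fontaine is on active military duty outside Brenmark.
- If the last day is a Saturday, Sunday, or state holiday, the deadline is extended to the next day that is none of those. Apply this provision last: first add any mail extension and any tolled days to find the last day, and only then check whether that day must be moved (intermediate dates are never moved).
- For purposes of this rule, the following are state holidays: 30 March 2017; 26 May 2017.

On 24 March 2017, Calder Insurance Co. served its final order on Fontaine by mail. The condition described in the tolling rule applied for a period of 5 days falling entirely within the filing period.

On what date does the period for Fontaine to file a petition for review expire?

107 days after 24 March 2017 is July 9, 2017.
Service was by mail, adding 5 days: July 9, 2017 + 5 days = July 14, 2017.
Tolling adds 5 days: July 14, 2017 + 5 days = July 19, 2017.
July 19, 2017 is a Wednesday and not a state holiday, so no extension applies.

July 19, 2017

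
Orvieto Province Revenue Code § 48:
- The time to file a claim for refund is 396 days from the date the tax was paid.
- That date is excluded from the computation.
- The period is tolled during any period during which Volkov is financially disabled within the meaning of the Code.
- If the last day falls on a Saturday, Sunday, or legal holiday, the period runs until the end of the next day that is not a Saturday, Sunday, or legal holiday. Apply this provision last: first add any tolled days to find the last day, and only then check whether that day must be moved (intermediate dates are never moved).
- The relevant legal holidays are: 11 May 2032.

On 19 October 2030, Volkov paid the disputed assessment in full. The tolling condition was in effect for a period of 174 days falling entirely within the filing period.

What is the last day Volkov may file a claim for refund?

May 12, 2032

396 days after 19 October 2030 is November 19, 2031.
Tolling adds 174 days: November 19, 2031 + 174 days = May 11, 2032.
May 11, 2032 is a listed holiday. The next qualifying day is May 12, 2032.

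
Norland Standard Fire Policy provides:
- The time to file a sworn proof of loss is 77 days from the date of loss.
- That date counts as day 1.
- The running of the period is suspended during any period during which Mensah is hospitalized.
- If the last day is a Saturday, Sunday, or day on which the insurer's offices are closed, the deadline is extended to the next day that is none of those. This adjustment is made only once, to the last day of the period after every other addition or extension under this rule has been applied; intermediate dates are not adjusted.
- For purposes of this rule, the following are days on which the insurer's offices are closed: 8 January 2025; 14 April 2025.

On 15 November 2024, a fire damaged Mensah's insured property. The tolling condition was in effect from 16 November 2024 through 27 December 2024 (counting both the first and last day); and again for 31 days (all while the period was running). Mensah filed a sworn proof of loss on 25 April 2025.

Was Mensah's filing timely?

Counting 15 November 2024 as day 1, day 77 is January 30, 2025.
From November 16, 2024 through December 27, 2024 inclusive is 42 days; tolling adds 42 days: January 30, 2025 + 42 days = March 13, 2025.
Tolling adds 31 days: March 13, 2025 + 31 days = April 13, 2025.
April 13, 2025 is Sunday; April 14, 2025 is a listed holiday. The next qualifying day is April 15, 2025.
The deadline is April 15, 2025; the filing on April 25, 2025 is after that date.

No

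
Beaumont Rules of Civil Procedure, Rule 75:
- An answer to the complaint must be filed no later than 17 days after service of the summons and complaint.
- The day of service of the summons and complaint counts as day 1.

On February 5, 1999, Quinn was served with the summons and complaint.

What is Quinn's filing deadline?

February 21, 1999

Counting February 5, 1999 as day 1, day 17 is February 21, 1999.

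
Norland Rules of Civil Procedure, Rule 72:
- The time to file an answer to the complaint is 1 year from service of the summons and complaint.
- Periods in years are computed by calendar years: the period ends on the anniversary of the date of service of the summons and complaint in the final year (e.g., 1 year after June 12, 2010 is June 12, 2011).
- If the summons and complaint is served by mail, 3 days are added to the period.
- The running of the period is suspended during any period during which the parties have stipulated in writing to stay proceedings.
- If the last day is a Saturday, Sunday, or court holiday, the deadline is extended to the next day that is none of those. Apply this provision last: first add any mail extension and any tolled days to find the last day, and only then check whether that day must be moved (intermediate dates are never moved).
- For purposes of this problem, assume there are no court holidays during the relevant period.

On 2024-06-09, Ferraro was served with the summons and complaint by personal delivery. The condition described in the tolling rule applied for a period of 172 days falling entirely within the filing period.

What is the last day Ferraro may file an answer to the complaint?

November 28, 2025

1 year after 2024-06-09 is June 9, 2025.
Service was not by mail, so no mail extension applies.
Tolling adds 172 days: June 9, 2025 + 172 days = November 28, 2025.
November 28, 2025 is a Friday and not a court holiday, so no extension applies.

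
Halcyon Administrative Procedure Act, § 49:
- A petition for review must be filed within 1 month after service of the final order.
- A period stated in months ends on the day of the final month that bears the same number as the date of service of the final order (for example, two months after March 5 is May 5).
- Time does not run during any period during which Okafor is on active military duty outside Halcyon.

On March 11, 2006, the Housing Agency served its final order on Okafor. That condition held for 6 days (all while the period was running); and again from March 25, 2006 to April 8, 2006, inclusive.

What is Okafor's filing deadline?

May 2, 2006

1 month after March 11, 2006 is April 11, 2006.
Tolling adds 6 days: April 11, 2006 + 6 days = April 17, 2006.
From March 25, 2006 through April 8, 2006 inclusive is 15 days; tolling adds 15 days: April 17, 2006 + 15 days = May 2, 2006.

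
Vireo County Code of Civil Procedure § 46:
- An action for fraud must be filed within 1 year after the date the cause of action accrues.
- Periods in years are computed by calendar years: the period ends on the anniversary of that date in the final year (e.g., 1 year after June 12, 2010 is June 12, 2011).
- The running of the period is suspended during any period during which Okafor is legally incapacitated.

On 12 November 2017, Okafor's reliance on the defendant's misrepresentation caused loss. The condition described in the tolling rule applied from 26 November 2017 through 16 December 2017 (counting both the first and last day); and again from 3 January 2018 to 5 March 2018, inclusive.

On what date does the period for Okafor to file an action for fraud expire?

February 3, 2019

1 year after 12 November 2017 is November 12, 2018.
From November 26, 2017 through December 16, 2017 inclusive is 21 days; tolling adds 21 days: November 12, 2018 + 21 days = December 3, 2018.
From January 3, 2018 through March 5, 2018 inclusive is 62 days; tolling adds 62 days: December 3, 2018 + 62 days = February 3, 2019.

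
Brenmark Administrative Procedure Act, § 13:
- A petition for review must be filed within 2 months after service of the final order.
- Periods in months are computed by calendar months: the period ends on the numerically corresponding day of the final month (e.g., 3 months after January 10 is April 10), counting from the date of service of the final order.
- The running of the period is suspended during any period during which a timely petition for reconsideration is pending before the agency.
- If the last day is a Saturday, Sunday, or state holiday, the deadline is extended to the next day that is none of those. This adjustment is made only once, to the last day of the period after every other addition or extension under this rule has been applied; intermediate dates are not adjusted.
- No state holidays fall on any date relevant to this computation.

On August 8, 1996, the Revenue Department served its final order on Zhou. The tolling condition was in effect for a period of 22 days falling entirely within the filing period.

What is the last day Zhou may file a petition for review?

2 months after August 8, 1996 is October 8, 1996.
Tolling adds 22 days: October 8, 1996 + 22 days = October 30, 1996.
October 30, 1996 is a Wednesday and not a state holiday, so no extension applies.

October 30, 1996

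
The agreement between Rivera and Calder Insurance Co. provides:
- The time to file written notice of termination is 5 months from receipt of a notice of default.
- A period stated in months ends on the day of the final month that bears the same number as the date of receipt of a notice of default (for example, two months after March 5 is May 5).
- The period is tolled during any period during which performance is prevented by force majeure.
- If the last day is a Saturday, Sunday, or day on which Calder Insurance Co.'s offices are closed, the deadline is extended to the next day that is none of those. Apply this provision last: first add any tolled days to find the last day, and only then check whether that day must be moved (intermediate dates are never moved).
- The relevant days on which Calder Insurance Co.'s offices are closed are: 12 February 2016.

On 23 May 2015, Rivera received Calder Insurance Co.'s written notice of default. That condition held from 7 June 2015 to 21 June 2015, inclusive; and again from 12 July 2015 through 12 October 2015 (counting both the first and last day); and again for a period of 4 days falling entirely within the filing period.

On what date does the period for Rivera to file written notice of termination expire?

February 15, 2016

5 months after 23 May 2015 is October 23, 2015.
From June 7, 2015 through June 21, 2015 inclusive is 15 days; tolling adds 15 days: October 23, 2015 + 15 days = November 7, 2015.
From July 12, 2015 through October 12, 2015 inclusive is 93 days; tolling adds 93 days: November 7, 2015 + 93 days = February 8, 2016.
Tolling adds 4 days: February 8, 2016 + 4 days = February 12, 2016.
February 12, 2016 is a listed holiday; February 13, 2016 is Saturday; February 14, 2016 is Sunday. The next qualifying day is February 15, 2016.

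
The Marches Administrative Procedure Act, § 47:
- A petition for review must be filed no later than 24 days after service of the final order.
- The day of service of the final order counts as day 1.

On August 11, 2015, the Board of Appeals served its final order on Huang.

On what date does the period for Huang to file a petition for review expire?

September 3, 2015

Counting August 11, 2015 as day 1, day 24 is September 3, 2015.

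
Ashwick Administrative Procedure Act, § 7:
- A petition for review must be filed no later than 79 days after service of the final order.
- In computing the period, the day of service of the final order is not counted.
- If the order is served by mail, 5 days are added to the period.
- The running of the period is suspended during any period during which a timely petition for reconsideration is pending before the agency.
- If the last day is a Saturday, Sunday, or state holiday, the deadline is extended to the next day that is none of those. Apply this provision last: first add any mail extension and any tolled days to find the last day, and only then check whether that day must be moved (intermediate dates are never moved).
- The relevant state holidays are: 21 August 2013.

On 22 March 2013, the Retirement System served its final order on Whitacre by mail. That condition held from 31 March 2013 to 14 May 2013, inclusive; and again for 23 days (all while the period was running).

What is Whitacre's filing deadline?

79 days after 22 March 2013 is June 9, 2013.
Service was by mail, adding 5 days: June 9, 2013 + 5 days = June 14, 2013.
From March 31, 2013 through May 14, 2013 inclusive is 45 days; tolling adds 45 days: June 14, 2013 + 45 days = July 29, 2013.
Tolling adds 23 days: July 29, 2013 + 23 days = August 21, 2013.
August 21, 2013 is a listed holiday. The next qualifying day is August 22, 2013.

August 22, 2013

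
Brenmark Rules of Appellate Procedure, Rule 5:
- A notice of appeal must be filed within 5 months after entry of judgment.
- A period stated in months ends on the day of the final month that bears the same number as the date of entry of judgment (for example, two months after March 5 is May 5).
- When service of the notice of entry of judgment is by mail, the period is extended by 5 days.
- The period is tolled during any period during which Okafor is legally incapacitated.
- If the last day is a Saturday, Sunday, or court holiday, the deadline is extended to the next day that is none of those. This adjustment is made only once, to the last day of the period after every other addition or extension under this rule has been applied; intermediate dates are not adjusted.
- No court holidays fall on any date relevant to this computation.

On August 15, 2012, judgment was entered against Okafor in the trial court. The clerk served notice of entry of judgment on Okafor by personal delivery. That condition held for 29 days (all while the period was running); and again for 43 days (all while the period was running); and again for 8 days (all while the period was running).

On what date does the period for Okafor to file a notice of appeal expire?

5 months after August 15, 2012 is January 15, 2013.
Service was not by mail, so no mail extension applies.
Tolling adds 29 days: January 15, 2013 + 29 days = February 13, 2013.
Tolling adds 43 days: February 13, 2013 + 43 days = March 28, 2013.
Tolling adds 8 days: March 28, 2013 + 8 days = April 5, 2013.
April 5, 2013 is a Friday and not a court holiday, so no extension applies.

April 5, 2013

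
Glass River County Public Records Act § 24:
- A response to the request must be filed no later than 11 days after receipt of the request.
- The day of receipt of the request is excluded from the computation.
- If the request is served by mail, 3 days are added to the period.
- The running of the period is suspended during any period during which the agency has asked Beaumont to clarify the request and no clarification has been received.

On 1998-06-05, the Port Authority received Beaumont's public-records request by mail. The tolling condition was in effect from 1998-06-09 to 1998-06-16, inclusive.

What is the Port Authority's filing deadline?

11 days after 1998-06-05 is June 16, 1998.
Service was by mail, adding 3 days: June 16, 1998 + 3 days = June 19, 1998.
From June 9, 1998 through June 16, 1998 inclusive is 8 days; tolling adds 8 days: June 19, 1998 + 8 days = June 27, 1998.

June 27, 1998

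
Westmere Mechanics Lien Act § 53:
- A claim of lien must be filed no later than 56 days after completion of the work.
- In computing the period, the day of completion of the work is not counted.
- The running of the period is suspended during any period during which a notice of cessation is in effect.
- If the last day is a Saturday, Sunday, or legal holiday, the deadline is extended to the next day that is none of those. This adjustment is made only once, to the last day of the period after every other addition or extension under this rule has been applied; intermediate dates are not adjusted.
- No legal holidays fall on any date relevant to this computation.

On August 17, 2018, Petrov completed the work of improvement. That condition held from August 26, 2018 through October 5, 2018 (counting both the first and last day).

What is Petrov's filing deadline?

November 22, 2018

56 days after August 17, 2018 is October 12, 2018.
From August 26, 2018 through October 5, 2018 inclusive is 41 days; tolling adds 41 days: October 12, 2018 + 41 days = November 22, 2018.
November 22, 2018 is a Thursday and not a legal holiday, so no extension applies.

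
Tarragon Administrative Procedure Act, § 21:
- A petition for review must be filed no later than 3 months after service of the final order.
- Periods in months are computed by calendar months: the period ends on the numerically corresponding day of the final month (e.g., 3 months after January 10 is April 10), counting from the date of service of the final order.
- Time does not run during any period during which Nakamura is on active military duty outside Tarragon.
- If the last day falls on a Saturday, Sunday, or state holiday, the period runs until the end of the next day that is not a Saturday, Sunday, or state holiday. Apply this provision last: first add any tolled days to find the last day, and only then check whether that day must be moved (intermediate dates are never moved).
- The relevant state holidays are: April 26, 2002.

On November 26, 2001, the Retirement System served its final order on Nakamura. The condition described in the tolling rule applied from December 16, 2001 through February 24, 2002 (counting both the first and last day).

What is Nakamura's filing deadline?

3 months after November 26, 2001 is February 26, 2002.
From December 16, 2001 through February 24, 2002 inclusive is 71 days; tolling adds 71 days: February 26, 2002 + 71 days = May 8, 2002.
May 8, 2002 is a Wednesday and not a state holiday, so no extension applies.

May 8, 2002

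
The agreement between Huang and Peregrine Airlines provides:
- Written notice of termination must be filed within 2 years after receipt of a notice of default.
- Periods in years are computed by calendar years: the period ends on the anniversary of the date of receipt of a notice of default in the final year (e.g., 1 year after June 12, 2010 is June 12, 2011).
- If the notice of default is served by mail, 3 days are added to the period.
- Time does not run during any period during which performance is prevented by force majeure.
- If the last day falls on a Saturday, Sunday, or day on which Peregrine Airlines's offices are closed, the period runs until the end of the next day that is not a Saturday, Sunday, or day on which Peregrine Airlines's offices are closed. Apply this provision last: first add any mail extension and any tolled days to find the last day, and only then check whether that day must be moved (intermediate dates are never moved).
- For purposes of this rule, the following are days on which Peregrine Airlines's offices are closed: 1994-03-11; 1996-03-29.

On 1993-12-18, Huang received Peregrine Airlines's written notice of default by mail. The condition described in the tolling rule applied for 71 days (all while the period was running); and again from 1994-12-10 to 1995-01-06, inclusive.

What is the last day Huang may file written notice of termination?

2 years after 1993-12-18 is December 18, 1995.
Service was by mail, adding 3 days: December 18, 1995 + 3 days = December 21, 1995.
Tolling adds 71 days: December 21, 1995 + 71 days = March 1, 1996.
From December 10, 1994 through January 6, 1995 inclusive is 28 days; tolling adds 28 days: March 1, 1996 + 28 days = March 29, 1996.
March 29, 1996 is a listed holiday; March 30, 1996 is Saturday; March 31, 1996 is Sunday. The next qualifying day is April 1, 1996.

April 1, 1996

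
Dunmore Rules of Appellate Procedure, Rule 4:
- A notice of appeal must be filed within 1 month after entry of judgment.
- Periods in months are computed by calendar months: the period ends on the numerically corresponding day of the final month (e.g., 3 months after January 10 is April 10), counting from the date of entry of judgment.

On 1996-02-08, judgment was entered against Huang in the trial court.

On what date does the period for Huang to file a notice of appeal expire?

March 8, 1996

1 month after 1996-02-08 is March 8, 1996.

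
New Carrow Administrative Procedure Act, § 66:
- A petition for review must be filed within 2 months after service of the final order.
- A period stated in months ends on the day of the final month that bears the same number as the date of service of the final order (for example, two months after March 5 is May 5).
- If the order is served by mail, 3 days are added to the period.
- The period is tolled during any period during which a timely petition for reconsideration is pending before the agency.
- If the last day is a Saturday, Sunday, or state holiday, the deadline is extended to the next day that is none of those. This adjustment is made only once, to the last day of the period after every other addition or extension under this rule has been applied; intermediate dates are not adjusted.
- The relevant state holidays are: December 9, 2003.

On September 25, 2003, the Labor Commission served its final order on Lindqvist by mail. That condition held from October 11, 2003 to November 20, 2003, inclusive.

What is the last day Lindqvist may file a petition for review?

2 months after September 25, 2003 is November 25, 2003.
Service was by mail, adding 3 days: November 25, 2003 + 3 days = November 28, 2003.
From October 11, 2003 through November 20, 2003 inclusive is 41 days; tolling adds 41 days: November 28, 2003 + 41 days = January 8, 2004.
January 8, 2004 is a Thursday and not a state holiday, so no extension applies.

January 8, 2004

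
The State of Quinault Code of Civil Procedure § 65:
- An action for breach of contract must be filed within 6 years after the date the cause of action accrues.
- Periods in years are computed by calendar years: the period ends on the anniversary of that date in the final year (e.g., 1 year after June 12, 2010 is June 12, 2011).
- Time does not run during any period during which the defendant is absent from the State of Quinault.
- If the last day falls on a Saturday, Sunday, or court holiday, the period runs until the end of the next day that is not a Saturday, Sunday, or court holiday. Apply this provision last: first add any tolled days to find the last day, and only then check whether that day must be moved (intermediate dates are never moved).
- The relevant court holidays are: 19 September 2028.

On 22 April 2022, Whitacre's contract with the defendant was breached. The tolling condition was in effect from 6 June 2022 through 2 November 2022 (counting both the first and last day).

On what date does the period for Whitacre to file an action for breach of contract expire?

6 years after 22 April 2022 is April 22, 2028.
From June 6, 2022 through November 2, 2022 inclusive is 150 days; tolling adds 150 days: April 22, 2028 + 150 days = September 19, 2028.
September 19, 2028 is a listed holiday. The next qualifying day is September 20, 2028.

September 20, 2028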